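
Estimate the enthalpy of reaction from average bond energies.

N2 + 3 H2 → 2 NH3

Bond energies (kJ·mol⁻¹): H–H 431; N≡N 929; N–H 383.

ΔH ≈ −76 kJ

Bonds broken (reactants):
  H–H: 3 × 431 = 1293
  N≡N: 1 × 929 = 929
  Σ(broken) = 2222 kJ
Bonds formed (products):
  N–H: 6 × 383 = 2298
  Σ(formed) = 2298 kJ
ΔH = Σ(broken) − Σ(formed) = 2222 − 2298 = −76 kJ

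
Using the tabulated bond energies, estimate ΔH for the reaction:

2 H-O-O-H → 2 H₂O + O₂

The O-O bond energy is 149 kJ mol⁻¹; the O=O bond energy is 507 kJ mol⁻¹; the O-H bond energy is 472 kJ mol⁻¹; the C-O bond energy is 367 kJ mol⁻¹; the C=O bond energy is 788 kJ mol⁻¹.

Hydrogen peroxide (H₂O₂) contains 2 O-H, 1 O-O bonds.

Bonds broken (reactants):
  O-H: 4 × 472 = 1888
  O-O: 2 × 149 = 298
  Σ(broken) = 2186 kJ
Bonds formed (products):
  O-H: 4 × 472 = 1888
  O=O: 1 × 507 = 507
  Σ(formed) = 2395 kJ
ΔH = Σ(broken) − Σ(formed) = 2186 − 2395 = −209 kJ

ΔH ≈ −209 kJ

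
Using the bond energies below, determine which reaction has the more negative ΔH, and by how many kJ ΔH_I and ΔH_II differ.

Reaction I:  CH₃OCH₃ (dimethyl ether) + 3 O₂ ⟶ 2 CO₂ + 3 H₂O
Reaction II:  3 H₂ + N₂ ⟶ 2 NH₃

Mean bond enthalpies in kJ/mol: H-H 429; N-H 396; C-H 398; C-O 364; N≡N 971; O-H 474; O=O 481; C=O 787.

Reaction I, by 1315 kJ

Reaction I:
  Bonds broken (reactants):
    C-H: 6 × 398 = 2388
    C-O: 2 × 364 = 728
    O=O: 3 × 481 = 1443
    Σ(broken) = 4559 kJ
  Bonds formed (products):
    C=O: 4 × 787 = 3148
    O-H: 6 × 474 = 2844
    Σ(formed) = 5992 kJ
  ΔH_I = 4559 − 5992 = −1433 kJ
Reaction II:
  Bonds broken (reactants):
    H-H: 3 × 429 = 1287
    N≡N: 1 × 971 = 971
    Σ(broken) = 2258 kJ
  Bonds formed (products):
    N-H: 6 × 396 = 2376
    Σ(formed) = 2376 kJ
  ΔH_II = 2258 − 2376 = −118 kJ
ΔH_I − ΔH_II = −1315 kJ, so reaction I has the more negative ΔH; |ΔH_I − ΔH_II| = 1315 kJ.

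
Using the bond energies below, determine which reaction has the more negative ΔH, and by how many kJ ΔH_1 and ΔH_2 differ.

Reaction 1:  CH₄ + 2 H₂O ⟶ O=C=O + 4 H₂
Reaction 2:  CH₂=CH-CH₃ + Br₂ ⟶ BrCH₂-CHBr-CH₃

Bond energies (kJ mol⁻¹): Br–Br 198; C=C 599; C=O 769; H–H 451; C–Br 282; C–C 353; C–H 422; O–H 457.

Reaction 1:
  Bonds broken (reactants):
    C–H: 4 × 422 = 1688
    O–H: 4 × 457 = 1828
    Σ(broken) = 3516 kJ
  Bonds formed (products):
    C=O: 2 × 769 = 1538
    H–H: 4 × 451 = 1804
    Σ(formed) = 3342 kJ
  ΔH_1 = 3516 − 3342 = +174 kJ
Reaction 2:
  Bonds broken (reactants):
    Br–Br: 1 × 198 = 198
    C–C: 1 × 353 = 353
    C–H: 6 × 422 = 2532
    C=C: 1 × 599 = 599
    Σ(broken) = 3682 kJ
  Bonds formed (products):
    C–Br: 2 × 282 = 564
    C–C: 2 × 353 = 706
    C–H: 6 × 422 = 2532
    Σ(formed) = 3802 kJ
  ΔH_2 = 3682 − 3802 = −120 kJ
ΔH_1 − ΔH_2 = +294 kJ, so reaction 2 has the more negative ΔH; |ΔH_1 − ΔH_2| = 294 kJ.

Reaction 2, by 294 kJ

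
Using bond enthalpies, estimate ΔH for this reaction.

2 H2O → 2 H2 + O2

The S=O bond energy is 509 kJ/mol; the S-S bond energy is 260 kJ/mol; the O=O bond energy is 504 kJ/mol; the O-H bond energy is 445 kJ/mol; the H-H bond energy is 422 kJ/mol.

ΔH ≈ +432 kJ

Bonds broken (reactants):
  O-H: 4 × 445 = 1780
  Σ(broken) = 1780 kJ
Bonds formed (products):
  H-H: 2 × 422 = 844
  O=O: 1 × 504 = 504
  Σ(formed) = 1348 kJ
ΔH = Σ(broken) − Σ(formed) = 1780 − 1348 = +432 kJ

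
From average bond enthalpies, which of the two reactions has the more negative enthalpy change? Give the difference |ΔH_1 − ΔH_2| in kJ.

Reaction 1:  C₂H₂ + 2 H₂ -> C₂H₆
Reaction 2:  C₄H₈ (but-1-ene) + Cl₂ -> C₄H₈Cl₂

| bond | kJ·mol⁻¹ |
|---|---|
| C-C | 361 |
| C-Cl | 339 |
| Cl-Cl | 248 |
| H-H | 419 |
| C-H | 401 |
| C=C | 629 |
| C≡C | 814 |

Reaction 1, by 151 kJ

Reaction 1:
  Bonds broken (reactants):
    C≡C: 1 × 814 = 814
    C-H: 2 × 401 = 802
    H-H: 2 × 419 = 838
    Σ(broken) = 2454 kJ
  Bonds formed (products):
    C-C: 1 × 361 = 361
    C-H: 6 × 401 = 2406
    Σ(formed) = 2767 kJ
  ΔH_1 = 2454 − 2767 = −313 kJ
Reaction 2:
  Bonds broken (reactants):
    C-C: 2 × 361 = 722
    C-H: 8 × 401 = 3208
    C=C: 1 × 629 = 629
    Cl-Cl: 1 × 248 = 248
    Σ(broken) = 4807 kJ
  Bonds formed (products):
    C-C: 3 × 361 = 1083
    C-Cl: 2 × 339 = 678
    C-H: 8 × 401 = 3208
    Σ(formed) = 4969 kJ
  ΔH_2 = 4807 − 4969 = −162 kJ
ΔH_1 − ΔH_2 = −151 kJ, so reaction 1 has the more negative ΔH; |ΔH_1 − ΔH_2| = 151 kJ.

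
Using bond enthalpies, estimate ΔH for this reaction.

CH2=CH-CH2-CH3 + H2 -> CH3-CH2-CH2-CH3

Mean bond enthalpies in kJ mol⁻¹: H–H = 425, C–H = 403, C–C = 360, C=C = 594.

ΔH ≈ −147 kJ

Bonds broken (reactants):
  C–C: 2 × 360 = 720
  C–H: 8 × 403 = 3224
  C=C: 1 × 594 = 594
  H–H: 1 × 425 = 425
  Σ(broken) = 4963 kJ
Bonds formed (products):
  C–C: 3 × 360 = 1080
  C–H: 10 × 403 = 4030
  Σ(formed) = 5110 kJ
ΔH = Σ(broken) − Σ(formed) = 4963 − 5110 = −147 kJ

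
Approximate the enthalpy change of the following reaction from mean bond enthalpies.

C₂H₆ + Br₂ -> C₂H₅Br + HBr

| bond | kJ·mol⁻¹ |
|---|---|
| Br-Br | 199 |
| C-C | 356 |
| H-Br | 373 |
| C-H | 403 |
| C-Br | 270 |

ΔH ≈ −41 kJ

Bonds broken (reactants):
  Br-Br: 1 × 199 = 199
  C-C: 1 × 356 = 356
  C-H: 6 × 403 = 2418
  Σ(broken) = 2973 kJ
Bonds formed (products):
  C-Br: 1 × 270 = 270
  C-C: 1 × 356 = 356
  C-H: 5 × 403 = 2015
  H-Br: 1 × 373 = 373
  Σ(formed) = 3014 kJ
ΔH = Σ(broken) − Σ(formed) = 2973 − 3014 = −41 kJ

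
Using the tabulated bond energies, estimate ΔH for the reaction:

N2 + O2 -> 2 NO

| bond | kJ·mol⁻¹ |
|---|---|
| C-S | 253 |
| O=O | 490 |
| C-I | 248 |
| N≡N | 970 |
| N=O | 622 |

ΔH ≈ +216 kJ

Bonds broken (reactants):
  N≡N: 1 × 970 = 970
  O=O: 1 × 490 = 490
  Σ(broken) = 1460 kJ
Bonds formed (products):
  N=O: 2 × 622 = 1244
  Σ(formed) = 1244 kJ
ΔH = Σ(broken) − Σ(formed) = 1460 − 1244 = +216 kJ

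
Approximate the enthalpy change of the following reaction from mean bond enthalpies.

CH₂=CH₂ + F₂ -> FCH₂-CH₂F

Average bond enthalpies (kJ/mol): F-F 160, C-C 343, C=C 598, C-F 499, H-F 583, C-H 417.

Bonds broken (reactants):
  C-H: 4 × 417 = 1668
  C=C: 1 × 598 = 598
  F-F: 1 × 160 = 160
  Σ(broken) = 2426 kJ
Bonds formed (products):
  C-C: 1 × 343 = 343
  C-F: 2 × 499 = 998
  C-H: 4 × 417 = 1668
  Σ(formed) = 3009 kJ
ΔH = Σ(broken) − Σ(formed) = 2426 − 3009 = −583 kJ

ΔH ≈ −583 kJ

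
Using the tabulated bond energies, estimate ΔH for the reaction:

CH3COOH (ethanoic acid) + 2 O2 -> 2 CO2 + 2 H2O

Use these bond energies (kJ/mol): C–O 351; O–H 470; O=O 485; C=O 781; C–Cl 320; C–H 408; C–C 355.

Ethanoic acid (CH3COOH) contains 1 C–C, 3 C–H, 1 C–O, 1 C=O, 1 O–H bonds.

Bonds broken (reactants):
  C–C: 1 × 355 = 355
  C–H: 3 × 408 = 1224
  C–O: 1 × 351 = 351
  C=O: 1 × 781 = 781
  O–H: 1 × 470 = 470
  O=O: 2 × 485 = 970
  Σ(broken) = 4151 kJ
Bonds formed (products):
  C=O: 4 × 781 = 3124
  O–H: 4 × 470 = 1880
  Σ(formed) = 5004 kJ
ΔH = Σ(broken) − Σ(formed) = 4151 − 5004 = −853 kJ

ΔH ≈ −853 kJ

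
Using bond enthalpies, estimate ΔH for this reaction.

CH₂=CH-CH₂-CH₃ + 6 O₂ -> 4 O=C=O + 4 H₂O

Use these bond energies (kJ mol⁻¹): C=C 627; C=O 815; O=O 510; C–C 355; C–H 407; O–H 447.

ΔH ≈ −2443 kJ

Bonds broken (reactants):
  C–C: 2 × 355 = 710
  C–H: 8 × 407 = 3256
  C=C: 1 × 627 = 627
  O=O: 6 × 510 = 3060
  Σ(broken) = 7653 kJ
Bonds formed (products):
  C=O: 8 × 815 = 6520
  O–H: 8 × 447 = 3576
  Σ(formed) = 10096 kJ
ΔH = Σ(broken) − Σ(formed) = 7653 − 10096 = −2443 kJ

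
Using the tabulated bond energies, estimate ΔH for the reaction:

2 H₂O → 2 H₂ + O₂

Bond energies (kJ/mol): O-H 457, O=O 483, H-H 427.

Bonds broken (reactants):
  O-H: 4 × 457 = 1828
  Σ(broken) = 1828 kJ
Bonds formed (products):
  H-H: 2 × 427 = 854
  O=O: 1 × 483 = 483
  Σ(formed) = 1337 kJ
ΔH = Σ(broken) − Σ(formed) = 1828 − 1337 = +491 kJ

ΔH ≈ +491 kJ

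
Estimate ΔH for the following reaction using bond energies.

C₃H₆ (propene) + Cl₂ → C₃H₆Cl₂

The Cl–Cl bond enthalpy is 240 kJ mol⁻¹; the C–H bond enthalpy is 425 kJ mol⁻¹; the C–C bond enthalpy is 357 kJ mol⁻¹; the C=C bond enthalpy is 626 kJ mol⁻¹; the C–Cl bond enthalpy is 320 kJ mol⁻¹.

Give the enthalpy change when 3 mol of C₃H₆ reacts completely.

ΔH = −393 kJ

Bonds broken (reactants):
  C–C: 1 × 357 = 357
  C–H: 6 × 425 = 2550
  C=C: 1 × 626 = 626
  Cl–Cl: 1 × 240 = 240
  Σ(broken) = 3773 kJ
Bonds formed (products):
  C–C: 2 × 357 = 714
  C–Cl: 2 × 320 = 640
  C–H: 6 × 425 = 2550
  Σ(formed) = 3904 kJ
ΔH = Σ(broken) − Σ(formed) = 3773 − 3904 = −131 kJ
For 3× the reaction as written: 3 × (−131) = −393 kJ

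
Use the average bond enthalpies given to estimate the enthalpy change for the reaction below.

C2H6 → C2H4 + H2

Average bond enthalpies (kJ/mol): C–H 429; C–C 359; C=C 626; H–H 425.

Bonds broken (reactants):
  C–C: 1 × 359 = 359
  C–H: 6 × 429 = 2574
  Σ(broken) = 2933 kJ
Bonds formed (products):
  C–H: 4 × 429 = 1716
  C=C: 1 × 626 = 626
  H–H: 1 × 425 = 425
  Σ(formed) = 2767 kJ
ΔH = Σ(broken) − Σ(formed) = 2933 − 2767 = +166 kJ

ΔH ≈ +166 kJ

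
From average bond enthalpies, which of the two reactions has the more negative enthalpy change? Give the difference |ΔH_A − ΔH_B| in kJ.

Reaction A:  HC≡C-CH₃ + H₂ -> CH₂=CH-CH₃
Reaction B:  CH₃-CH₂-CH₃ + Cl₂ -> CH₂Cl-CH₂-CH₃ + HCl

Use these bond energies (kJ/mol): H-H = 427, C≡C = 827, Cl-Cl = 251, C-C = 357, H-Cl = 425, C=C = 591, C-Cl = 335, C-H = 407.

Reaction A, by 49 kJ

Reaction A:
  Bonds broken (reactants):
    C≡C: 1 × 827 = 827
    C-C: 1 × 357 = 357
    C-H: 4 × 407 = 1628
    H-H: 1 × 427 = 427
    Σ(broken) = 3239 kJ
  Bonds formed (products):
    C-C: 1 × 357 = 357
    C-H: 6 × 407 = 2442
    C=C: 1 × 591 = 591
    Σ(formed) = 3390 kJ
  ΔH_A = 3239 − 3390 = −151 kJ
Reaction B:
  Bonds broken (reactants):
    C-C: 2 × 357 = 714
    C-H: 8 × 407 = 3256
    Cl-Cl: 1 × 251 = 251
    Σ(broken) = 4221 kJ
  Bonds formed (products):
    C-C: 2 × 357 = 714
    C-Cl: 1 × 335 = 335
    C-H: 7 × 407 = 2849
    H-Cl: 1 × 425 = 425
    Σ(formed) = 4323 kJ
  ΔH_B = 4221 − 4323 = −102 kJ
ΔH_A − ΔH_B = −49 kJ, so reaction A has the more negative ΔH; |ΔH_A − ΔH_B| = 49 kJ.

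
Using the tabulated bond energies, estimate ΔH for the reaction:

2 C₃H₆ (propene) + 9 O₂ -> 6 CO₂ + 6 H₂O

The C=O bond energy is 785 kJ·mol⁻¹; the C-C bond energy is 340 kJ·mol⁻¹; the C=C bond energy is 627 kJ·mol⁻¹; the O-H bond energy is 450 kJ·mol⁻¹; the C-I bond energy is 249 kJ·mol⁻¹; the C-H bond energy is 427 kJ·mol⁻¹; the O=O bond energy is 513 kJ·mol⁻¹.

Bonds broken (reactants):
  C-C: 2 × 340 = 680
  C-H: 12 × 427 = 5124
  C=C: 2 × 627 = 1254
  O=O: 9 × 513 = 4617
  Σ(broken) = 11675 kJ
Bonds formed (products):
  C=O: 12 × 785 = 9420
  O-H: 12 × 450 = 5400
  Σ(formed) = 14820 kJ
ΔH = Σ(broken) − Σ(formed) = 11675 − 14820 = −3145 kJ

ΔH ≈ −3145 kJ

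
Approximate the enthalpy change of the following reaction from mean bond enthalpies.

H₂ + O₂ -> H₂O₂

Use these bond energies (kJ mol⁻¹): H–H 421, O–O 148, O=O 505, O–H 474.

ΔH ≈ −170 kJ

Bonds broken (reactants):
  H–H: 1 × 421 = 421
  O=O: 1 × 505 = 505
  Σ(broken) = 926 kJ
Bonds formed (products):
  O–H: 2 × 474 = 948
  O–O: 1 × 148 = 148
  Σ(formed) = 1096 kJ
ΔH = Σ(broken) − Σ(formed) = 926 − 1096 = −170 kJ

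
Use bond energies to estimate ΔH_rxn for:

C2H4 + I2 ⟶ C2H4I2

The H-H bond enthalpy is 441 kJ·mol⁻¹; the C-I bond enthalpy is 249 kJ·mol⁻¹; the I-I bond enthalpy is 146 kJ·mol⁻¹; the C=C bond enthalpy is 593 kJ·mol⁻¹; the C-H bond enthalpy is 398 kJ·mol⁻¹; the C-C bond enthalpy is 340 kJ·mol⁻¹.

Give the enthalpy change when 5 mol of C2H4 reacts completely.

Bonds broken (reactants):
  C-H: 4 × 398 = 1592
  C=C: 1 × 593 = 593
  I-I: 1 × 146 = 146
  Σ(broken) = 2331 kJ
Bonds formed (products):
  C-C: 1 × 340 = 340
  C-H: 4 × 398 = 1592
  C-I: 2 × 249 = 498
  Σ(formed) = 2430 kJ
ΔH = Σ(broken) − Σ(formed) = 2331 − 2430 = −99 kJ
For 5× the reaction as written: 5 × (−99) = −495 kJ

ΔH = −495 kJ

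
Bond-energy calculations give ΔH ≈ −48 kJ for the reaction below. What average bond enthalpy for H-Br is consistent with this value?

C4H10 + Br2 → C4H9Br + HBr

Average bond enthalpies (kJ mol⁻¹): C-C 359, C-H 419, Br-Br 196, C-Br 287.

Let D be the H-Br bond energy.
Σ(broken) = 1×196 + 3×359 + 10×419 = 5463
Σ(formed) = 1×287 + 3×359 + 9×419 + 1×D = 5135 + D
ΔH = Σ(broken) − Σ(formed) = (5463) − (5135 + D) = +328 − D
Setting this equal to −48 kJ gives D = 376 kJ/mol.

D(H-Br) ≈ 376 kJ/mol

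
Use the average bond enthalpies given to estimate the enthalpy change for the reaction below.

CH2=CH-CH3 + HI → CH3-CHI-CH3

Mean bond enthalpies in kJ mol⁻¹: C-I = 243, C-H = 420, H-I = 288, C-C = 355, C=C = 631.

ΔH ≈ −99 kJ

Bonds broken (reactants):
  C-C: 1 × 355 = 355
  C-H: 6 × 420 = 2520
  C=C: 1 × 631 = 631
  H-I: 1 × 288 = 288
  Σ(broken) = 3794 kJ
Bonds formed (products):
  C-C: 2 × 355 = 710
  C-H: 7 × 420 = 2940
  C-I: 1 × 243 = 243
  Σ(formed) = 3893 kJ
ΔH = Σ(broken) − Σ(formed) = 3794 − 3893 = −99 kJ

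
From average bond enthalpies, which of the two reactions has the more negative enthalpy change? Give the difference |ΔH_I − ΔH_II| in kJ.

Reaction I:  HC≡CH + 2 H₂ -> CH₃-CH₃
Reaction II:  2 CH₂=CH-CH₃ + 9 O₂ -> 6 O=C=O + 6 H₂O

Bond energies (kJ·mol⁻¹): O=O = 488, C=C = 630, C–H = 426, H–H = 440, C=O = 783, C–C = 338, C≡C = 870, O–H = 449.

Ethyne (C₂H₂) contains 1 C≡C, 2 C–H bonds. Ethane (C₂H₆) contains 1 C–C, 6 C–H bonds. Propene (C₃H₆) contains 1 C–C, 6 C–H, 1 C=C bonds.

Reaction I:
  Bonds broken (reactants):
    C≡C: 1 × 870 = 870
    C–H: 2 × 426 = 852
    H–H: 2 × 440 = 880
    Σ(broken) = 2602 kJ
  Bonds formed (products):
    C–C: 1 × 338 = 338
    C–H: 6 × 426 = 2556
    Σ(formed) = 2894 kJ
  ΔH_I = 2602 − 2894 = −292 kJ
Reaction II:
  Bonds broken (reactants):
    C–C: 2 × 338 = 676
    C–H: 12 × 426 = 5112
    C=C: 2 × 630 = 1260
    O=O: 9 × 488 = 4392
    Σ(broken) = 11440 kJ
  Bonds formed (products):
    C=O: 12 × 783 = 9396
    O–H: 12 × 449 = 5388
    Σ(formed) = 14784 kJ
  ΔH_II = 11440 − 14784 = −3344 kJ
ΔH_I − ΔH_II = +3052 kJ, so reaction II has the more negative ΔH; |ΔH_I − ΔH_II| = 3052 kJ.

Reaction II, by 3052 kJ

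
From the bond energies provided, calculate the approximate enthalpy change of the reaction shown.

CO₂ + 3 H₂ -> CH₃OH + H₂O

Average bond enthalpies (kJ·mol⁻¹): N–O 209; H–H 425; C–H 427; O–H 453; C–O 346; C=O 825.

Bonds broken (reactants):
  C=O: 2 × 825 = 1650
  H–H: 3 × 425 = 1275
  Σ(broken) = 2925 kJ
Bonds formed (products):
  C–H: 3 × 427 = 1281
  C–O: 1 × 346 = 346
  O–H: 3 × 453 = 1359
  Σ(formed) = 2986 kJ
ΔH = Σ(broken) − Σ(formed) = 2925 − 2986 = −61 kJ

ΔH ≈ −61 kJ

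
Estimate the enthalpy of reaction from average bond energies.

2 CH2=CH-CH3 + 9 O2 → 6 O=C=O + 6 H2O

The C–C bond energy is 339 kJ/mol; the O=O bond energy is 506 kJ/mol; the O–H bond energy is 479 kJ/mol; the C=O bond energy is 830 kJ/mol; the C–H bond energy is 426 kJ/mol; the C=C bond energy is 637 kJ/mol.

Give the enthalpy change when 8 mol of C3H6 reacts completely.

ΔH = −16360 kJ

Bonds broken (reactants):
  C–C: 2 × 339 = 678
  C–H: 12 × 426 = 5112
  C=C: 2 × 637 = 1274
  O=O: 9 × 506 = 4554
  Σ(broken) = 11618 kJ
Bonds formed (products):
  C=O: 12 × 830 = 9960
  O–H: 12 × 479 = 5748
  Σ(formed) = 15708 kJ
ΔH = Σ(broken) − Σ(formed) = 11618 − 15708 = −4090 kJ
For 4× the reaction as written: 4 × (−4090) = −16360 kJ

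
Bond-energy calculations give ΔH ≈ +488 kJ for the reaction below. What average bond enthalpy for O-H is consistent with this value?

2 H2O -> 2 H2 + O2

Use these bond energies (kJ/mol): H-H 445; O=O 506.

Let D be the O-H bond energy.
Σ(broken) = 4×D = 4D
Σ(formed) = 2×445 + 1×506 = 1396
ΔH = Σ(broken) − Σ(formed) = (4D) − (1396) = −1396 + 4D
Setting this equal to +488 kJ gives 4D = 1884, so D = 471 kJ/mol.

D(O-H) ≈ 471 kJ/mol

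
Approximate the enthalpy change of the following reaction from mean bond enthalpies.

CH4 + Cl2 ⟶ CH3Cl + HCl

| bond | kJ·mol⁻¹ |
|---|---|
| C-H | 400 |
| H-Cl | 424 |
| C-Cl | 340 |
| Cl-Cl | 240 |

Bonds broken (reactants):
  C-H: 4 × 400 = 1600
  Cl-Cl: 1 × 240 = 240
  Σ(broken) = 1840 kJ
Bonds formed (products):
  C-Cl: 1 × 340 = 340
  C-H: 3 × 400 = 1200
  H-Cl: 1 × 424 = 424
  Σ(formed) = 1964 kJ
ΔH = Σ(broken) − Σ(formed) = 1840 − 1964 = −124 kJ

ΔH ≈ −124 kJ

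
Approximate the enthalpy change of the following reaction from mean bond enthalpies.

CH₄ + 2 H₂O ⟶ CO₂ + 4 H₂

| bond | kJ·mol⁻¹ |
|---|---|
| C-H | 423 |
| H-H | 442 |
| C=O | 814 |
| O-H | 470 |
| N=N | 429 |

Bonds broken (reactants):
  C-H: 4 × 423 = 1692
  O-H: 4 × 470 = 1880
  Σ(broken) = 3572 kJ
Bonds formed (products):
  C=O: 2 × 814 = 1628
  H-H: 4 × 442 = 1768
  Σ(formed) = 3396 kJ
ΔH = Σ(broken) − Σ(formed) = 3572 − 3396 = +176 kJ

ΔH ≈ +176 kJ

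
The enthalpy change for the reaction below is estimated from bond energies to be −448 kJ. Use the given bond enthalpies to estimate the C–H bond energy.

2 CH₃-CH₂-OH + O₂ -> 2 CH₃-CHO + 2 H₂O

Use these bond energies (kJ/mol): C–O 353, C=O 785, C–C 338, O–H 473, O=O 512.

Let D be the C–H bond energy.
Σ(broken) = 2×338 + 10×D + 2×353 + 2×473 + 1×512 = 2840 + 10D
Σ(formed) = 2×338 + 8×D + 2×785 + 4×473 = 4138 + 8D
ΔH = Σ(broken) − Σ(formed) = (2840 + 10D) − (4138 + 8D) = −1298 + 2D
Setting this equal to −448 kJ gives 2D = 850, so D = 425 kJ/mol.

D(C–H) ≈ 425 kJ/mol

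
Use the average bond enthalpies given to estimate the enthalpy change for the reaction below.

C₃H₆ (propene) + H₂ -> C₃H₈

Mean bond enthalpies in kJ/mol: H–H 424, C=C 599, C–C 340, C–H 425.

Bonds broken (reactants):
  C–C: 1 × 340 = 340
  C–H: 6 × 425 = 2550
  C=C: 1 × 599 = 599
  H–H: 1 × 424 = 424
  Σ(broken) = 3913 kJ
Bonds formed (products):
  C–C: 2 × 340 = 680
  C–H: 8 × 425 = 3400
  Σ(formed) = 4080 kJ
ΔH = Σ(broken) − Σ(formed) = 3913 − 4080 = −167 kJ

ΔH ≈ −167 kJ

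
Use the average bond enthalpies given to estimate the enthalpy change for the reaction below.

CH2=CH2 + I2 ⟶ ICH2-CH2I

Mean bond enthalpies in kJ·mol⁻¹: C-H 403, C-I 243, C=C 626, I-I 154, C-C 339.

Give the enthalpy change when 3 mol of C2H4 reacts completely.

ΔH = −135 kJ

Bonds broken (reactants):
  C-H: 4 × 403 = 1612
  C=C: 1 × 626 = 626
  I-I: 1 × 154 = 154
  Σ(broken) = 2392 kJ
Bonds formed (products):
  C-C: 1 × 339 = 339
  C-H: 4 × 403 = 1612
  C-I: 2 × 243 = 486
  Σ(formed) = 2437 kJ
ΔH = Σ(broken) − Σ(formed) = 2392 − 2437 = −45 kJ
For 3× the reaction as written: 3 × (−45) = −135 kJ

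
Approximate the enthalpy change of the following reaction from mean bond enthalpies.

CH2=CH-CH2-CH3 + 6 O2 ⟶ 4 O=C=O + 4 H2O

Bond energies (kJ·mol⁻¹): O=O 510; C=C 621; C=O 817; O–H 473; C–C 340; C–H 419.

Bonds broken (reactants):
  C–C: 2 × 340 = 680
  C–H: 8 × 419 = 3352
  C=C: 1 × 621 = 621
  O=O: 6 × 510 = 3060
  Σ(broken) = 7713 kJ
Bonds formed (products):
  C=O: 8 × 817 = 6536
  O–H: 8 × 473 = 3784
  Σ(formed) = 10320 kJ
ΔH = Σ(broken) − Σ(formed) = 7713 − 10320 = −2607 kJ

ΔH ≈ −2607 kJ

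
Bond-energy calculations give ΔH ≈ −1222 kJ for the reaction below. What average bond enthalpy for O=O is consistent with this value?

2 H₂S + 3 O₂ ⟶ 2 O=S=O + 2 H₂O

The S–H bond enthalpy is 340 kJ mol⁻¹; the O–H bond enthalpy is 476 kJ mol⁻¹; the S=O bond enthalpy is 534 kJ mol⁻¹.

Let D be the O=O bond energy.
Σ(broken) = 3×D + 4×340 = 1360 + 3D
Σ(formed) = 4×476 + 4×534 = 4040
ΔH = Σ(broken) − Σ(formed) = (1360 + 3D) − (4040) = −2680 + 3D
Setting this equal to −1222 kJ gives 3D = 1458, so D = 486 kJ/mol.

D(O=O) ≈ 486 kJ/mol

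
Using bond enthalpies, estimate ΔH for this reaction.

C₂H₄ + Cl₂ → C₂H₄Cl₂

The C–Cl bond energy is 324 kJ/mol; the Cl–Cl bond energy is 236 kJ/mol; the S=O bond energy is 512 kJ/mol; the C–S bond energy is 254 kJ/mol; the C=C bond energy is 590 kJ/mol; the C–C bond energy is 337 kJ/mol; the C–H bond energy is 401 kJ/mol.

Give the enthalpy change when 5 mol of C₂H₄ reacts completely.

ΔH = −795 kJ

Bonds broken (reactants):
  C–H: 4 × 401 = 1604
  C=C: 1 × 590 = 590
  Cl–Cl: 1 × 236 = 236
  Σ(broken) = 2430 kJ
Bonds formed (products):
  C–C: 1 × 337 = 337
  C–Cl: 2 × 324 = 648
  C–H: 4 × 401 = 1604
  Σ(formed) = 2589 kJ
ΔH = Σ(broken) − Σ(formed) = 2430 − 2589 = −159 kJ
For 5× the reaction as written: 5 × (−159) = −795 kJ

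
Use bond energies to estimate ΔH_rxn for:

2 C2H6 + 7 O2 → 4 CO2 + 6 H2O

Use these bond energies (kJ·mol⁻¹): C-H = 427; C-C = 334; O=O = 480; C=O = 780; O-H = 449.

Bonds broken (reactants):
  C-C: 2 × 334 = 668
  C-H: 12 × 427 = 5124
  O=O: 7 × 480 = 3360
  Σ(broken) = 9152 kJ
Bonds formed (products):
  C=O: 8 × 780 = 6240
  O-H: 12 × 449 = 5388
  Σ(formed) = 11628 kJ
ΔH = Σ(broken) − Σ(formed) = 9152 − 11628 = −2476 kJ

ΔH ≈ −2476 kJ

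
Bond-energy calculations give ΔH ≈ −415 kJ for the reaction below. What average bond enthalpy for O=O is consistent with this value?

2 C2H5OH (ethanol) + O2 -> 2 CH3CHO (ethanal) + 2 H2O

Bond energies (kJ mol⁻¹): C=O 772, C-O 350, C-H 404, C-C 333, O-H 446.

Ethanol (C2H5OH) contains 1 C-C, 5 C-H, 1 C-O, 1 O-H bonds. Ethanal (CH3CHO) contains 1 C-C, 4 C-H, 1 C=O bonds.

Let D be the O=O bond energy.
Σ(broken) = 2×333 + 10×404 + 2×350 + 2×446 + 1×D = 6298 + D
Σ(formed) = 2×333 + 8×404 + 2×772 + 4×446 = 7226
ΔH = Σ(broken) − Σ(formed) = (6298 + D) − (7226) = −928 + D
Setting this equal to −415 kJ gives D = 513 kJ/mol.

D(O=O) ≈ 513 kJ/mol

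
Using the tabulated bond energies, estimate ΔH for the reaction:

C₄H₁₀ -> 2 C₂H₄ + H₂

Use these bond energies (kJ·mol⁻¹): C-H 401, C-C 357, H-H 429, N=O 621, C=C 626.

Bonds broken (reactants):
  C-C: 3 × 357 = 1071
  C-H: 10 × 401 = 4010
  Σ(broken) = 5081 kJ
Bonds formed (products):
  C-H: 8 × 401 = 3208
  C=C: 2 × 626 = 1252
  H-H: 1 × 429 = 429
  Σ(formed) = 4889 kJ
ΔH = Σ(broken) − Σ(formed) = 5081 − 4889 = +192 kJ

ΔH ≈ +192 kJ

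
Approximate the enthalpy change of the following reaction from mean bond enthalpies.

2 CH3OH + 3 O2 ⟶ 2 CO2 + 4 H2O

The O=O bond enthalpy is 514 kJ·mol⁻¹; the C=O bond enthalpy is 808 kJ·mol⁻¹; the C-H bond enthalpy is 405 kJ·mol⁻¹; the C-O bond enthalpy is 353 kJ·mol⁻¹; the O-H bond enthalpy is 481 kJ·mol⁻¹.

Bonds broken (reactants):
  C-H: 6 × 405 = 2430
  C-O: 2 × 353 = 706
  O-H: 2 × 481 = 962
  O=O: 3 × 514 = 1542
  Σ(broken) = 5640 kJ
Bonds formed (products):
  C=O: 4 × 808 = 3232
  O-H: 8 × 481 = 3848
  Σ(formed) = 7080 kJ
ΔH = Σ(broken) − Σ(formed) = 5640 − 7080 = −1440 kJ

ΔH ≈ −1440 kJ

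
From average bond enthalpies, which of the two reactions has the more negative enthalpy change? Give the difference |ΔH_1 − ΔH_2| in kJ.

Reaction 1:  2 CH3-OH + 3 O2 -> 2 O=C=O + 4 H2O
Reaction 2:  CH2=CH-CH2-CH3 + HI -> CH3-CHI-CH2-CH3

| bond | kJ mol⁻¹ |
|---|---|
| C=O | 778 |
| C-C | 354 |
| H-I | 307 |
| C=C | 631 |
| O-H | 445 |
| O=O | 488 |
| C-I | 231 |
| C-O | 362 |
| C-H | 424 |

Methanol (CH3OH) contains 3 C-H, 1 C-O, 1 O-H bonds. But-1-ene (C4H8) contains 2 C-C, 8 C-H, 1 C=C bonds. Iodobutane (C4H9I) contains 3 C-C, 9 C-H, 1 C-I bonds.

Reaction 1, by 979 kJ

Reaction 1:
  Bonds broken (reactants):
    C-H: 6 × 424 = 2544
    C-O: 2 × 362 = 724
    O-H: 2 × 445 = 890
    O=O: 3 × 488 = 1464
    Σ(broken) = 5622 kJ
  Bonds formed (products):
    C=O: 4 × 778 = 3112
    O-H: 8 × 445 = 3560
    Σ(formed) = 6672 kJ
  ΔH_1 = 5622 − 6672 = −1050 kJ
Reaction 2:
  Bonds broken (reactants):
    C-C: 2 × 354 = 708
    C-H: 8 × 424 = 3392
    C=C: 1 × 631 = 631
    H-I: 1 × 307 = 307
    Σ(broken) = 5038 kJ
  Bonds formed (products):
    C-C: 3 × 354 = 1062
    C-H: 9 × 424 = 3816
    C-I: 1 × 231 = 231
    Σ(formed) = 5109 kJ
  ΔH_2 = 5038 − 5109 = −71 kJ
ΔH_1 − ΔH_2 = −979 kJ, so reaction 1 has the more negative ΔH; |ΔH_1 − ΔH_2| = 979 kJ.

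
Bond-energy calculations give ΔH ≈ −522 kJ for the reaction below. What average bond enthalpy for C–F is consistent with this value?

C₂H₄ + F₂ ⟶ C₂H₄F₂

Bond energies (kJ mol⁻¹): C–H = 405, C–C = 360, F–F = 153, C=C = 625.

D(C–F) ≈ 470 kJ/mol

Let D be the C–F bond energy.
Σ(broken) = 4×405 + 1×625 + 1×153 = 2398
Σ(formed) = 1×360 + 2×D + 4×405 = 1980 + 2D
ΔH = Σ(broken) − Σ(formed) = (2398) − (1980 + 2D) = +418 − 2D
Setting this equal to −522 kJ gives 2D = 940, so D = 470 kJ/mol.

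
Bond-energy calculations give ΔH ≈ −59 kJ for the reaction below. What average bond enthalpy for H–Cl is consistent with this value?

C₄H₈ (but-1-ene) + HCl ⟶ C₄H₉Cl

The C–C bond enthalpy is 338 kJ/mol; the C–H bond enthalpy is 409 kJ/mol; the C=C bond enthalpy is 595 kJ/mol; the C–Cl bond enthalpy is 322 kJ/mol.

Let D be the H–Cl bond energy.
Σ(broken) = 2×338 + 8×409 + 1×595 + 1×D = 4543 + D
Σ(formed) = 3×338 + 1×322 + 9×409 = 5017
ΔH = Σ(broken) − Σ(formed) = (4543 + D) − (5017) = −474 + D
Setting this equal to −59 kJ gives D = 415 kJ/mol.

D(H–Cl) ≈ 415 kJ/mol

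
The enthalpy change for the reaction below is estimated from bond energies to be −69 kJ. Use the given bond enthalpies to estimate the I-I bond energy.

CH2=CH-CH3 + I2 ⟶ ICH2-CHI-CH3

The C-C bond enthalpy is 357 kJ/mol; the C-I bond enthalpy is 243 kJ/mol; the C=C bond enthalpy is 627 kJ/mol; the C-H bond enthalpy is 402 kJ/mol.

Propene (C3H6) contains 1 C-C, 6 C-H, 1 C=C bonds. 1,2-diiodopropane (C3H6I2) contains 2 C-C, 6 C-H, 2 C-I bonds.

Let D be the I-I bond energy.
Σ(broken) = 1×357 + 6×402 + 1×627 + 1×D = 3396 + D
Σ(formed) = 2×357 + 6×402 + 2×243 = 3612
ΔH = Σ(broken) − Σ(formed) = (3396 + D) − (3612) = −216 + D
Setting this equal to −69 kJ gives D = 147 kJ/mol.

D(I-I) ≈ 147 kJ/mol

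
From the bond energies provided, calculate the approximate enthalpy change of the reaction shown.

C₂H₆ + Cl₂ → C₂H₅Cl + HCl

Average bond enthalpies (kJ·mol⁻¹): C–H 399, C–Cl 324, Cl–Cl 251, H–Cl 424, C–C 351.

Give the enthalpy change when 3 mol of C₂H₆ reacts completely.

ΔH = −294 kJ

Bonds broken (reactants):
  C–C: 1 × 351 = 351
  C–H: 6 × 399 = 2394
  Cl–Cl: 1 × 251 = 251
  Σ(broken) = 2996 kJ
Bonds formed (products):
  C–C: 1 × 351 = 351
  C–Cl: 1 × 324 = 324
  C–H: 5 × 399 = 1995
  H–Cl: 1 × 424 = 424
  Σ(formed) = 3094 kJ
ΔH = Σ(broken) − Σ(formed) = 2996 − 3094 = −98 kJ
For 3× the reaction as written: 3 × (−98) = −294 kJ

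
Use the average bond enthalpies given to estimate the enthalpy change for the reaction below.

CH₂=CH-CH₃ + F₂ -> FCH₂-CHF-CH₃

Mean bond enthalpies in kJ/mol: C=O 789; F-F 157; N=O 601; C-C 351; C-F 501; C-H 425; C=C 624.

Bonds broken (reactants):
  C-C: 1 × 351 = 351
  C-H: 6 × 425 = 2550
  C=C: 1 × 624 = 624
  F-F: 1 × 157 = 157
  Σ(broken) = 3682 kJ
Bonds formed (products):
  C-C: 2 × 351 = 702
  C-F: 2 × 501 = 1002
  C-H: 6 × 425 = 2550
  Σ(formed) = 4254 kJ
ΔH = Σ(broken) − Σ(formed) = 3682 − 4254 = −572 kJ

ΔH ≈ −572 kJ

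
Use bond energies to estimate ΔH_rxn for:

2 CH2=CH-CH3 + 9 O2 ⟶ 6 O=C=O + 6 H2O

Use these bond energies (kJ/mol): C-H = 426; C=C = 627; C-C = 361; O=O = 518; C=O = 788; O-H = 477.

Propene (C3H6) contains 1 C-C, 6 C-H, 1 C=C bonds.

ΔH ≈ −3430 kJ

Bonds broken (reactants):
  C-C: 2 × 361 = 722
  C-H: 12 × 426 = 5112
  C=C: 2 × 627 = 1254
  O=O: 9 × 518 = 4662
  Σ(broken) = 11750 kJ
Bonds formed (products):
  C=O: 12 × 788 = 9456
  O-H: 12 × 477 = 5724
  Σ(formed) = 15180 kJ
ΔH = Σ(broken) − Σ(formed) = 11750 − 15180 = −3430 kJ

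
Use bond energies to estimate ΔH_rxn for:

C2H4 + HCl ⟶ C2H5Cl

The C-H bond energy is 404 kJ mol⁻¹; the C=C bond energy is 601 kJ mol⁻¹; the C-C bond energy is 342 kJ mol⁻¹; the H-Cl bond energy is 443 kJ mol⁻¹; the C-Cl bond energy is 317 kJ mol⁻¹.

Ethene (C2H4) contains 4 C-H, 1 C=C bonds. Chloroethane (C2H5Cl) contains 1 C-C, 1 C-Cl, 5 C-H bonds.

Bonds broken (reactants):
  C-H: 4 × 404 = 1616
  C=C: 1 × 601 = 601
  H-Cl: 1 × 443 = 443
  Σ(broken) = 2660 kJ
Bonds formed (products):
  C-C: 1 × 342 = 342
  C-Cl: 1 × 317 = 317
  C-H: 5 × 404 = 2020
  Σ(formed) = 2679 kJ
ΔH = Σ(broken) − Σ(formed) = 2660 − 2679 = −19 kJ

ΔH ≈ −19 kJ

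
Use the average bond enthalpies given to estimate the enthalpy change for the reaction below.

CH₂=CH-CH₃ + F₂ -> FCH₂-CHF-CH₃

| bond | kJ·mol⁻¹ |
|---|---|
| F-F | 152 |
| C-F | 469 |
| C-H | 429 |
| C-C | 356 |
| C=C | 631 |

ΔH ≈ −511 kJ

Bonds broken (reactants):
  C-C: 1 × 356 = 356
  C-H: 6 × 429 = 2574
  C=C: 1 × 631 = 631
  F-F: 1 × 152 = 152
  Σ(broken) = 3713 kJ
Bonds formed (products):
  C-C: 2 × 356 = 712
  C-F: 2 × 469 = 938
  C-H: 6 × 429 = 2574
  Σ(formed) = 4224 kJ
ΔH = Σ(broken) − Σ(formed) = 3713 − 4224 = −511 kJ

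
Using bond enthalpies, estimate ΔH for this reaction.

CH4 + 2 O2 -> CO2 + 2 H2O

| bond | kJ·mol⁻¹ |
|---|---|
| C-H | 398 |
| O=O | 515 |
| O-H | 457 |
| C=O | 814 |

ΔH ≈ −834 kJ

Bonds broken (reactants):
  C-H: 4 × 398 = 1592
  O=O: 2 × 515 = 1030
  Σ(broken) = 2622 kJ
Bonds formed (products):
  C=O: 2 × 814 = 1628
  O-H: 4 × 457 = 1828
  Σ(formed) = 3456 kJ
ΔH = Σ(broken) − Σ(formed) = 2622 − 3456 = −834 kJ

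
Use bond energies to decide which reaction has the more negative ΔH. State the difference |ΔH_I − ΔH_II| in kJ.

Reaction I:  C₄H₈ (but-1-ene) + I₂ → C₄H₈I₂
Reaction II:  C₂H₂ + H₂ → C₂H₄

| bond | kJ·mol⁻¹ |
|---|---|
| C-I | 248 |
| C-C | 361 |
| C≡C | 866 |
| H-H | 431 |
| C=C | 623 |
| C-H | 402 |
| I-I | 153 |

Reaction I:
  Bonds broken (reactants):
    C-C: 2 × 361 = 722
    C-H: 8 × 402 = 3216
    C=C: 1 × 623 = 623
    I-I: 1 × 153 = 153
    Σ(broken) = 4714 kJ
  Bonds formed (products):
    C-C: 3 × 361 = 1083
    C-H: 8 × 402 = 3216
    C-I: 2 × 248 = 496
    Σ(formed) = 4795 kJ
  ΔH_I = 4714 − 4795 = −81 kJ
Reaction II:
  Bonds broken (reactants):
    C≡C: 1 × 866 = 866
    C-H: 2 × 402 = 804
    H-H: 1 × 431 = 431
    Σ(broken) = 2101 kJ
  Bonds formed (products):
    C-H: 4 × 402 = 1608
    C=C: 1 × 623 = 623
    Σ(formed) = 2231 kJ
  ΔH_II = 2101 − 2231 = −130 kJ
ΔH_I − ΔH_II = +49 kJ, so reaction II has the more negative ΔH; |ΔH_I − ΔH_II| = 49 kJ.

Reaction II, by 49 kJ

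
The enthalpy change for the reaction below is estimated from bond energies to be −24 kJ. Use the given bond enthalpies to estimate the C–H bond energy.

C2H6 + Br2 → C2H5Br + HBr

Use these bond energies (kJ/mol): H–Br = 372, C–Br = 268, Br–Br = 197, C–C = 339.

Let D be the C–H bond energy.
Σ(broken) = 1×197 + 1×339 + 6×D = 536 + 6D
Σ(formed) = 1×268 + 1×339 + 5×D + 1×372 = 979 + 5D
ΔH = Σ(broken) − Σ(formed) = (536 + 6D) − (979 + 5D) = −443 + D
Setting this equal to −24 kJ gives D = 419 kJ/mol.

D(C–H) ≈ 419 kJ/mol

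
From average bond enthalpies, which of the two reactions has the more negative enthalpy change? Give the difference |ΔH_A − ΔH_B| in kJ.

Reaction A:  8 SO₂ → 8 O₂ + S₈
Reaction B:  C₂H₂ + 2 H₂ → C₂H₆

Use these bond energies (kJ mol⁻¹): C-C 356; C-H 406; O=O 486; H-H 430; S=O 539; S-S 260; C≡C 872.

Reaction A:
  Bonds broken (reactants):
    S=O: 16 × 539 = 8624
    Σ(broken) = 8624 kJ
  Bonds formed (products):
    O=O: 8 × 486 = 3888
    S-S: 8 × 260 = 2080
    Σ(formed) = 5968 kJ
  ΔH_A = 8624 − 5968 = +2656 kJ
Reaction B:
  Bonds broken (reactants):
    C≡C: 1 × 872 = 872
    C-H: 2 × 406 = 812
    H-H: 2 × 430 = 860
    Σ(broken) = 2544 kJ
  Bonds formed (products):
    C-C: 1 × 356 = 356
    C-H: 6 × 406 = 2436
    Σ(formed) = 2792 kJ
  ΔH_B = 2544 − 2792 = −248 kJ
ΔH_A − ΔH_B = +2904 kJ, so reaction B has the more negative ΔH; |ΔH_A − ΔH_B| = 2904 kJ.

Reaction B, by 2904 kJ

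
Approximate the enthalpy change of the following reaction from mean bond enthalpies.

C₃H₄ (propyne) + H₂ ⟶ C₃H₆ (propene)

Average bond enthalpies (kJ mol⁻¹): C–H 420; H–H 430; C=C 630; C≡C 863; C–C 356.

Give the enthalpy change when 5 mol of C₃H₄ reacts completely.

Bonds broken (reactants):
  C≡C: 1 × 863 = 863
  C–C: 1 × 356 = 356
  C–H: 4 × 420 = 1680
  H–H: 1 × 430 = 430
  Σ(broken) = 3329 kJ
Bonds formed (products):
  C–C: 1 × 356 = 356
  C–H: 6 × 420 = 2520
  C=C: 1 × 630 = 630
  Σ(formed) = 3506 kJ
ΔH = Σ(broken) − Σ(formed) = 3329 − 3506 = −177 kJ
For 5× the reaction as written: 5 × (−177) = −885 kJ

ΔH = −885 kJ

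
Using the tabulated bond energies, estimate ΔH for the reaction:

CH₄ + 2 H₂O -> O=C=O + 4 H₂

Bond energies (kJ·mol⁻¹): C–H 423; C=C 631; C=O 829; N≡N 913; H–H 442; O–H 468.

ΔH ≈ +138 kJ

Bonds broken (reactants):
  C–H: 4 × 423 = 1692
  O–H: 4 × 468 = 1872
  Σ(broken) = 3564 kJ
Bonds formed (products):
  C=O: 2 × 829 = 1658
  H–H: 4 × 442 = 1768
  Σ(formed) = 3426 kJ
ΔH = Σ(broken) − Σ(formed) = 3564 − 3426 = +138 kJ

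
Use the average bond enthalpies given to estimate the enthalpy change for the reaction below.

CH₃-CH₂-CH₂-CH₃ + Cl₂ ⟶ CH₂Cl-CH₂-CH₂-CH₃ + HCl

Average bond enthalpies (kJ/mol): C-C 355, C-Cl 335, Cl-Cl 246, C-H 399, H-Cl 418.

Bonds broken (reactants):
  C-C: 3 × 355 = 1065
  C-H: 10 × 399 = 3990
  Cl-Cl: 1 × 246 = 246
  Σ(broken) = 5301 kJ
Bonds formed (products):
  C-C: 3 × 355 = 1065
  C-Cl: 1 × 335 = 335
  C-H: 9 × 399 = 3591
  H-Cl: 1 × 418 = 418
  Σ(formed) = 5409 kJ
ΔH = Σ(broken) − Σ(formed) = 5301 − 5409 = −108 kJ

ΔH ≈ −108 kJ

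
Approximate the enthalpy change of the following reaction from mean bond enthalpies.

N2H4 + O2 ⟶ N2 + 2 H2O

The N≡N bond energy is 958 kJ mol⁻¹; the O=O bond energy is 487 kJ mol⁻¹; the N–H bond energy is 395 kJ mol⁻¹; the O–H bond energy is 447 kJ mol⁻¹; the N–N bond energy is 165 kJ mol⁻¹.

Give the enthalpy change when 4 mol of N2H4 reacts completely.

ΔH = −2056 kJ

Bonds broken (reactants):
  N–H: 4 × 395 = 1580
  N–N: 1 × 165 = 165
  O=O: 1 × 487 = 487
  Σ(broken) = 2232 kJ
Bonds formed (products):
  N≡N: 1 × 958 = 958
  O–H: 4 × 447 = 1788
  Σ(formed) = 2746 kJ
ΔH = Σ(broken) − Σ(formed) = 2232 − 2746 = −514 kJ
For 4× the reaction as written: 4 × (−514) = −2056 kJ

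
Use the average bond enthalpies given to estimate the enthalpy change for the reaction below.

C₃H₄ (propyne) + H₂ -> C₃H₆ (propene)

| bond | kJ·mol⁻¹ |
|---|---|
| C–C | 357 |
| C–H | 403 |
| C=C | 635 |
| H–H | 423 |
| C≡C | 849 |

ΔH ≈ −169 kJ

Bonds broken (reactants):
  C≡C: 1 × 849 = 849
  C–C: 1 × 357 = 357
  C–H: 4 × 403 = 1612
  H–H: 1 × 423 = 423
  Σ(broken) = 3241 kJ
Bonds formed (products):
  C–C: 1 × 357 = 357
  C–H: 6 × 403 = 2418
  C=C: 1 × 635 = 635
  Σ(formed) = 3410 kJ
ΔH = Σ(broken) − Σ(formed) = 3241 − 3410 = −169 kJ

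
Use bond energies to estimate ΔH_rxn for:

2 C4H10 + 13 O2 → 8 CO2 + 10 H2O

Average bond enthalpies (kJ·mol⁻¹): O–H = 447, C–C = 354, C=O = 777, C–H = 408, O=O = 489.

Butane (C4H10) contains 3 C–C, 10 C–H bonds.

Bonds broken (reactants):
  C–C: 6 × 354 = 2124
  C–H: 20 × 408 = 8160
  O=O: 13 × 489 = 6357
  Σ(broken) = 16641 kJ
Bonds formed (products):
  C=O: 16 × 777 = 12432
  O–H: 20 × 447 = 8940
  Σ(formed) = 21372 kJ
ΔH = Σ(broken) − Σ(formed) = 16641 − 21372 = −4731 kJ

ΔH ≈ −4731 kJ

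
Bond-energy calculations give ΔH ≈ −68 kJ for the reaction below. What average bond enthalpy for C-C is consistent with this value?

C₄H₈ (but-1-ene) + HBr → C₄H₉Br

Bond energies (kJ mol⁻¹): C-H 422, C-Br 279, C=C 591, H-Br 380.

D(C-C) ≈ 338 kJ/mol

Let D be the C-C bond energy.
Σ(broken) = 2×D + 8×422 + 1×591 + 1×380 = 4347 + 2D
Σ(formed) = 1×279 + 3×D + 9×422 = 4077 + 3D
ΔH = Σ(broken) − Σ(formed) = (4347 + 2D) − (4077 + 3D) = +270 − D
Setting this equal to −68 kJ gives D = 338 kJ/mol.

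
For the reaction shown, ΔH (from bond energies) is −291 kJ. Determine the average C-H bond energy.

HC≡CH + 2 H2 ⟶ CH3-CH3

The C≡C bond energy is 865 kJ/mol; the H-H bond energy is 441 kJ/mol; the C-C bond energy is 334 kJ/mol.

Let D be the C-H bond energy.
Σ(broken) = 1×865 + 2×D + 2×441 = 1747 + 2D
Σ(formed) = 1×334 + 6×D = 334 + 6D
ΔH = Σ(broken) − Σ(formed) = (1747 + 2D) − (334 + 6D) = +1413 − 4D
Setting this equal to −291 kJ gives 4D = 1704, so D = 426 kJ/mol.

D(C-H) ≈ 426 kJ/mol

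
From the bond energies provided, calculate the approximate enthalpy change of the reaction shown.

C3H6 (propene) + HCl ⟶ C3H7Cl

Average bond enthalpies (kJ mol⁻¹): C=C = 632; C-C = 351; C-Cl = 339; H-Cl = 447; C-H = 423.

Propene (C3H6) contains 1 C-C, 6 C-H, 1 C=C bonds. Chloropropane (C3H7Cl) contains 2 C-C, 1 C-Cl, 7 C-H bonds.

ΔH ≈ −34 kJ

Bonds broken (reactants):
  C-C: 1 × 351 = 351
  C-H: 6 × 423 = 2538
  C=C: 1 × 632 = 632
  H-Cl: 1 × 447 = 447
  Σ(broken) = 3968 kJ
Bonds formed (products):
  C-C: 2 × 351 = 702
  C-Cl: 1 × 339 = 339
  C-H: 7 × 423 = 2961
  Σ(formed) = 4002 kJ
ΔH = Σ(broken) − Σ(formed) = 3968 − 4002 = −34 kJ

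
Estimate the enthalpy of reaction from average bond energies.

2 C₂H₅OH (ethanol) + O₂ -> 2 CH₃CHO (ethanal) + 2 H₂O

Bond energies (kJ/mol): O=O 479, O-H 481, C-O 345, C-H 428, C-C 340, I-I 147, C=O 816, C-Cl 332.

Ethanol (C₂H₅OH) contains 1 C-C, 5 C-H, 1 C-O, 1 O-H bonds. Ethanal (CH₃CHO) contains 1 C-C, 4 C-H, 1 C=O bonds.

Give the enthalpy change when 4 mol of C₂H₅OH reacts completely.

Bonds broken (reactants):
  C-C: 2 × 340 = 680
  C-H: 10 × 428 = 4280
  C-O: 2 × 345 = 690
  O-H: 2 × 481 = 962
  O=O: 1 × 479 = 479
  Σ(broken) = 7091 kJ
Bonds formed (products):
  C-C: 2 × 340 = 680
  C-H: 8 × 428 = 3424
  C=O: 2 × 816 = 1632
  O-H: 4 × 481 = 1924
  Σ(formed) = 7660 kJ
ΔH = Σ(broken) − Σ(formed) = 7091 − 7660 = −569 kJ
For 2× the reaction as written: 2 × (−569) = −1138 kJ

ΔH = −1138 kJ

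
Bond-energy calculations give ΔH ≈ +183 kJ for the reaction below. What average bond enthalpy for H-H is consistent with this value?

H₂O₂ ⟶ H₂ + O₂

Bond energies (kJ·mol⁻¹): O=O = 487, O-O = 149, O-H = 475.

D(H-H) ≈ 429 kJ/mol

Let D be the H-H bond energy.
Σ(broken) = 2×475 + 1×149 = 1099
Σ(formed) = 1×D + 1×487 = 487 + D
ΔH = Σ(broken) − Σ(formed) = (1099) − (487 + D) = +612 − D
Setting this equal to +183 kJ gives D = 429 kJ/mol.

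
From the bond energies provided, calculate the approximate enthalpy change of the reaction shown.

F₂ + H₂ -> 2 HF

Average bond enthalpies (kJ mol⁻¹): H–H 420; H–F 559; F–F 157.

ΔH ≈ −541 kJ

Bonds broken (reactants):
  F–F: 1 × 157 = 157
  H–H: 1 × 420 = 420
  Σ(broken) = 577 kJ
Bonds formed (products):
  H–F: 2 × 559 = 1118
  Σ(formed) = 1118 kJ
ΔH = Σ(broken) − Σ(formed) = 577 − 1118 = −541 kJ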